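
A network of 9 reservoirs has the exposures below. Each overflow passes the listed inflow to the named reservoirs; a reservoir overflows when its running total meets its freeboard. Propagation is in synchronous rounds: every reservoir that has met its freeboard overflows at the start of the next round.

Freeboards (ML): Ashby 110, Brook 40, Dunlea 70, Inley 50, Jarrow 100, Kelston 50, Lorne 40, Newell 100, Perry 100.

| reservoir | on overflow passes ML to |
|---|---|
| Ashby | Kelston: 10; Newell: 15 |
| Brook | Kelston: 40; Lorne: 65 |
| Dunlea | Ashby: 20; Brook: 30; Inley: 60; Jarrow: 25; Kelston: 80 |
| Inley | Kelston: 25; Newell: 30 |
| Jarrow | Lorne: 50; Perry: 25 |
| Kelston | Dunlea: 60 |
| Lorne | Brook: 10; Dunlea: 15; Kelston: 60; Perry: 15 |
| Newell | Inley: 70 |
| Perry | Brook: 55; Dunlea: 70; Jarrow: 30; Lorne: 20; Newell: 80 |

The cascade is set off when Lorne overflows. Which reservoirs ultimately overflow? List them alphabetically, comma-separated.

Round 1 — Lorne overflows (initial).
  Brook: +10 → 10 < 40
  Dunlea: +15 → 15 < 70
  Kelston: +60 → 60 ≥ 50
  Perry: +15 → 15 < 100
Round 2 — Kelston overflows.
  Dunlea: +60 → 75 ≥ 70
Round 3 — Dunlea overflows.
  Ashby: +20 → 20 < 110
  Brook: +30 → 40 ≥ 40
  Inley: +60 → 60 ≥ 50
  Jarrow: +25 → 25 < 100
Round 4 — Brook, Inley overflow.
  Newell: +30 → 30 < 100
No further overflows.

Brook, Dunlea, Inley, Kelston, Lorne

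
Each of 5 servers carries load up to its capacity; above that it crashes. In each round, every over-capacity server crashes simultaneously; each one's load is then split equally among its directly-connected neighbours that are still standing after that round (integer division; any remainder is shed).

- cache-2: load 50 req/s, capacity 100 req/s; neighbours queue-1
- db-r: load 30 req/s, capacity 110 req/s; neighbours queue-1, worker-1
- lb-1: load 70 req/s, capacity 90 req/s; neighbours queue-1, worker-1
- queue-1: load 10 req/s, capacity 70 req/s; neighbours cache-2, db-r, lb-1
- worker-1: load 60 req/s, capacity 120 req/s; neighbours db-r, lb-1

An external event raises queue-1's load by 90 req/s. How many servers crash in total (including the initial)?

4

Round 1 — queue-1 at 100 > 70. queue-1 crashes.
  queue-1 sheds 100 req/s to cache-2, db-r, lb-1: 33 each (1 lost).
    cache-2: 50+33 = 83 ≤ 100
    db-r: 30+33 = 63 ≤ 110
    lb-1: 70+33 = 103 > 90
Round 2 — lb-1 crashes.
  lb-1 sheds 103 req/s to worker-1: 103 each.
    worker-1: 60+103 = 163 > 120
Round 3 — worker-1 crashes.
  worker-1 sheds 163 req/s to db-r: 163 each.
    db-r: 63+163 = 226 > 110
Round 4 — db-r crashes.
  db-r sheds 226 req/s: no online neighbours, lost.
No further crashes.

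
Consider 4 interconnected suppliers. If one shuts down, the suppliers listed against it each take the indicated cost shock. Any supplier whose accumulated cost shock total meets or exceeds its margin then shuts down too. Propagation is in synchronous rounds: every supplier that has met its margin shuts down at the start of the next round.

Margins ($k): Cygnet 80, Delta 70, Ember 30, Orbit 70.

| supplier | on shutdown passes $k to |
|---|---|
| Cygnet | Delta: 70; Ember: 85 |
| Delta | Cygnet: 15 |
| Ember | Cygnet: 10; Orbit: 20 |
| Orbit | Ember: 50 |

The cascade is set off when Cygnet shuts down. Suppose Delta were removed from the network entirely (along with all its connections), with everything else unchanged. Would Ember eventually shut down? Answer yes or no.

With Delta removed:
Round 1 — Cygnet shuts down (initial).
  Ember: +85 → 85 ≥ 30
Round 2 — Ember shuts down.
  Orbit: +20 → 20 < 70
No further shutdowns.

yes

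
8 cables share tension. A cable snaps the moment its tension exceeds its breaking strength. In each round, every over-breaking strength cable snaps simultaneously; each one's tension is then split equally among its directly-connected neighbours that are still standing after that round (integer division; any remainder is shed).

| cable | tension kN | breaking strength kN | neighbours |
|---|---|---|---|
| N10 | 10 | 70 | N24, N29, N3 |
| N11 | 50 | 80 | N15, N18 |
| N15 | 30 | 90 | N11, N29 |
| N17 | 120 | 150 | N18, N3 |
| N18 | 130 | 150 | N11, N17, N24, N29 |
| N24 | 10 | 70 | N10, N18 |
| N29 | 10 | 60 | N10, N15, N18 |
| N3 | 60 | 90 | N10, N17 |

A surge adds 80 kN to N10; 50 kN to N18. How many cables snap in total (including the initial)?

Round 1 — N10 at 90 > 70; N18 at 180 > 150. N10, N18 snap.
  N10 sheds 90 kN to N24, N29, N3: 30 each.
    N24: 10+30 = 40 ≤ 70
    N29: 10+30 = 40 ≤ 60
    N3: 60+30 = 90 ≤ 90
  N18 sheds 180 kN to N11, N17, N24, N29: 45 each.
    N11: 50+45 = 95 > 80
    N17: 120+45 = 165 > 150
    N24: 40+45 = 85 > 70
    N29: 40+45 = 85 > 60
Round 2 — N11, N17, N24, N29 snap.
  N11 sheds 95 kN to N15: 95 each.
    N15: 30+95 = 125 > 90
  N17 sheds 165 kN to N3: 165 each.
    N3: 90+165 = 255 > 90
  N24 sheds 85 kN: no online neighbours, lost.
  N29 sheds 85 kN to N15: 85 each.
    N15: 125+85 = 210 > 90
Round 3 — N15, N3 snap.
  N15 sheds 210 kN: no online neighbours, lost.
  N3 sheds 255 kN: no online neighbours, lost.
No further breaks.

8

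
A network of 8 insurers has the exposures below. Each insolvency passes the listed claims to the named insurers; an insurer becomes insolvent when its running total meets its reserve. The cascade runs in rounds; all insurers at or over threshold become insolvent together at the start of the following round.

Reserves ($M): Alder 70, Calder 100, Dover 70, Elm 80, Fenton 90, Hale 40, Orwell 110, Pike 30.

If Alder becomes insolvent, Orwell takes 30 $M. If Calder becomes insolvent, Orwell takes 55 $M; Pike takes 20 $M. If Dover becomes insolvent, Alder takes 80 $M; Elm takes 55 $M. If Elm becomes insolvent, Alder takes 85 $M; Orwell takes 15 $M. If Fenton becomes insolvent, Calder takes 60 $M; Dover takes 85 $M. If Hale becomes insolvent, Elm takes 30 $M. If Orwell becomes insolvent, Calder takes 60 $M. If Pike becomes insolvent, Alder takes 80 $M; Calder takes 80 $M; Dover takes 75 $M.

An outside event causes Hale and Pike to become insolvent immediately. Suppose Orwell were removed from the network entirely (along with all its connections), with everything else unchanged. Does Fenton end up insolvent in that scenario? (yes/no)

With Orwell removed:
Round 1 — Hale, Pike become insolvent (initial).
  Alder: +80 → 80 ≥ 70
  Calder: +80 → 80 < 100
  Dover: +75 → 75 ≥ 70
  Elm: +30 → 30 < 80
Round 2 — Alder, Dover become insolvent.
  Elm: +55 → 85 ≥ 80
Round 3 — Elm becomes insolvent.
No further insolvencies.

no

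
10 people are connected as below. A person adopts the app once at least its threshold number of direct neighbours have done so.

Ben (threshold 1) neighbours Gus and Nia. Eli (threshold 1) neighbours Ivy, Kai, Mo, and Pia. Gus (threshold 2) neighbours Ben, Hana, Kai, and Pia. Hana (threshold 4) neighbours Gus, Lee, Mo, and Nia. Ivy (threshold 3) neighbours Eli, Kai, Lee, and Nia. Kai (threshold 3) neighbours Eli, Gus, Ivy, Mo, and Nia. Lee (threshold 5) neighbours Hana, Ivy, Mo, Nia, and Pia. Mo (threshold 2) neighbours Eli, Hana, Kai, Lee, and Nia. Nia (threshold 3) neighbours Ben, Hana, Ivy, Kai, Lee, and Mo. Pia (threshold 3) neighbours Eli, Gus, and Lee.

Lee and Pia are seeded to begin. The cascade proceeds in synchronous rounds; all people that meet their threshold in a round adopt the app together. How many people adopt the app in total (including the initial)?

4

Round 1 — Lee, Pia adopt the app (initial).
Round 2 — checking thresholds:
  Eli: 1 of 4 neighbours ≥ 1, adopts the app.
  Gus: 1 of 4 neighbours < 2, not yet.
  Hana: 1 of 4 neighbours < 4, not yet.
  Ivy: 1 of 4 neighbours < 3, not yet.
  Mo: 1 of 5 neighbours < 2, not yet.
  Nia: 1 of 6 neighbours < 3, not yet.
Round 3 — checking thresholds:
  Gus: 1 of 4 neighbours < 2, not yet.
  Hana: 1 of 4 neighbours < 4, not yet.
  Ivy: 2 of 4 neighbours < 3, not yet.
  Kai: 1 of 5 neighbours < 3, not yet.
  Mo: 2 of 5 neighbours ≥ 2, adopts the app.
  Nia: 1 of 6 neighbours < 3, not yet.
Round 4 — no new adoptions; cascade stops.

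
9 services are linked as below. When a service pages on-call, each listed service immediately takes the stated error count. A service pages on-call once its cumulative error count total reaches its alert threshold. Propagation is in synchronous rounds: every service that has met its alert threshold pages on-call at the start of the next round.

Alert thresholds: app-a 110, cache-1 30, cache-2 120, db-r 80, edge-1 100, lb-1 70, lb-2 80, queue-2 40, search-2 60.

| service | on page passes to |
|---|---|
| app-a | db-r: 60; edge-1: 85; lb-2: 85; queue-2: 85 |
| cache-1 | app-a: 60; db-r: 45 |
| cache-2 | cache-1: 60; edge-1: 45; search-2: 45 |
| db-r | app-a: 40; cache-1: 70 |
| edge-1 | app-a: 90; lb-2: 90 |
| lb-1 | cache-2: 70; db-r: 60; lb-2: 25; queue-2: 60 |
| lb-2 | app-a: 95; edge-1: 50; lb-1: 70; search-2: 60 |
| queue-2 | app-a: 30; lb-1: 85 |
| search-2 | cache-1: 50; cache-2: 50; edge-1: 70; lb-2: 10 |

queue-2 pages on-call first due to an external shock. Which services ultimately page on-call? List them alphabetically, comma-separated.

lb-1, queue-2

Round 1 — queue-2 pages on-call (initial).
  app-a: +30 → 30 < 110
  lb-1: +85 → 85 ≥ 70
Round 2 — lb-1 pages on-call.
  cache-2: +70 → 70 < 120
  db-r: +60 → 60 < 80
  lb-2: +25 → 25 < 80
No further pages.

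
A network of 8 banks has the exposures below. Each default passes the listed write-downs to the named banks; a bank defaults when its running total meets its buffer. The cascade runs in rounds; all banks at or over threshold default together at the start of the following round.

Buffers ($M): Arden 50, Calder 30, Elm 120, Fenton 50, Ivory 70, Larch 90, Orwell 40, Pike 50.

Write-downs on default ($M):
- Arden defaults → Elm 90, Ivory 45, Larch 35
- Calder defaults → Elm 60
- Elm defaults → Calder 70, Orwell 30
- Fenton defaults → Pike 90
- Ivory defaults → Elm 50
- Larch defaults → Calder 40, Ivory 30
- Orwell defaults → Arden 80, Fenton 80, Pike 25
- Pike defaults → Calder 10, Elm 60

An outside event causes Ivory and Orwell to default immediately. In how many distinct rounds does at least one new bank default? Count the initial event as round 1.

Round 1 — Ivory, Orwell default (initial).
  Arden: +80 → 80 ≥ 50
  Elm: +50 → 50 < 120
  Fenton: +80 → 80 ≥ 50
  Pike: +25 → 25 < 50
Round 2 — Arden, Fenton default.
  Elm: +90 → 140 ≥ 120
  Larch: +35 → 35 < 90
  Pike: +90 → 115 ≥ 50
Round 3 — Elm, Pike default.
  Calder: +70+10 → 80 ≥ 30
Round 4 — Calder defaults.
No further defaults.

4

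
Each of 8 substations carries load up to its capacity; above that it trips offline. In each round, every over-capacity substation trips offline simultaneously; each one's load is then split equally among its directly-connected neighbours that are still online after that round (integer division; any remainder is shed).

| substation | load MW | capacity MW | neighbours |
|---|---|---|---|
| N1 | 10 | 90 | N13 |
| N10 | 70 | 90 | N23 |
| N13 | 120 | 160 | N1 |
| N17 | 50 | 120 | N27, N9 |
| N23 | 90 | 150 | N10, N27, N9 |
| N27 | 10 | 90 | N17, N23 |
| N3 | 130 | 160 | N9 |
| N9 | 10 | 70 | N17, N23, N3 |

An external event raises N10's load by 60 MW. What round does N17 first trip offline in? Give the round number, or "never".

Round 1 — N10 at 130 > 90. N10 trips offline.
  N10 sheds 130 MW to N23: 130 each.
    N23: 90+130 = 220 > 150
Round 2 — N23 trips offline.
  N23 sheds 220 MW to N27, N9: 110 each.
    N27: 10+110 = 120 > 90
    N9: 10+110 = 120 > 70
Round 3 — N27, N9 trip offline.
  N27 sheds 120 MW to N17: 120 each.
    N17: 50+120 = 170 > 120
  N9 sheds 120 MW to N17, N3: 60 each.
    N17: 170+60 = 230 > 120
    N3: 130+60 = 190 > 160
Round 4 — N17, N3 trip offline.
  N17 sheds 230 MW: no online neighbours, lost.
  N3 sheds 190 MW: no online neighbours, lost.
No further trips.

4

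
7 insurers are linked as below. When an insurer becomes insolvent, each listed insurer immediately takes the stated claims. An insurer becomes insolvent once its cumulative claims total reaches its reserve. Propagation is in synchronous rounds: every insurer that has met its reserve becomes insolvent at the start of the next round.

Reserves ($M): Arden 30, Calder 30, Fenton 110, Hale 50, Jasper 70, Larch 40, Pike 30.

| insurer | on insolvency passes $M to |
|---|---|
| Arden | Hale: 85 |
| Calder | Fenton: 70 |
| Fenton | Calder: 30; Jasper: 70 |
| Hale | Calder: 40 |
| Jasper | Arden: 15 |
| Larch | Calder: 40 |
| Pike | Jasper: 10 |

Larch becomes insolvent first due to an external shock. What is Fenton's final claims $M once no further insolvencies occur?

70

Round 1 — Larch becomes insolvent (initial).
  Calder: +40 → 40 ≥ 30
Round 2 — Calder becomes insolvent.
  Fenton: +70 → 70 < 110
No further insolvencies.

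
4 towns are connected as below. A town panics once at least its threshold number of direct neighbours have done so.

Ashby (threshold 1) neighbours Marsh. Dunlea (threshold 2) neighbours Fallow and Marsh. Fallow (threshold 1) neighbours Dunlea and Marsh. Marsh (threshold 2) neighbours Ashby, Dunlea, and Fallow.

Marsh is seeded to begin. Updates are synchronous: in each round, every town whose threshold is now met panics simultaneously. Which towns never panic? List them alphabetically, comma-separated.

Round 1 — Marsh panics (initial).
Round 2 — checking thresholds:
  Ashby: 1 of 1 neighbours ≥ 1, panics.
  Dunlea: 1 of 2 neighbours < 2, below threshold.
  Fallow: 1 of 2 neighbours ≥ 1, panics.
Round 3 — checking thresholds:
  Dunlea: 2 of 2 neighbours ≥ 2, panics.
Round 4 — no new panics; cascade stops.

none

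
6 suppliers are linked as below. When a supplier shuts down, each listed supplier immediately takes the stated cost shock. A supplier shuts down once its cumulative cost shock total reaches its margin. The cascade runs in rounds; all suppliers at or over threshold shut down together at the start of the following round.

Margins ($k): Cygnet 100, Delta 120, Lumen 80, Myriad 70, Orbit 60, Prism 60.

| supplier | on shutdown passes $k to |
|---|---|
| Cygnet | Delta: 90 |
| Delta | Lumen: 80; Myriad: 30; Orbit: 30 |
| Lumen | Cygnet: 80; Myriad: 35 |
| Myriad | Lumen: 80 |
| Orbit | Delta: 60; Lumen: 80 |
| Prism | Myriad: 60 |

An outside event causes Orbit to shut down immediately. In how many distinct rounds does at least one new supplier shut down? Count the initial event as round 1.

Round 1 — Orbit shuts down (initial).
  Delta: +60 → 60 < 120
  Lumen: +80 → 80 ≥ 80
Round 2 — Lumen shuts down.
  Cygnet: +80 → 80 < 100
  Myriad: +35 → 35 < 70
No further shutdowns.

2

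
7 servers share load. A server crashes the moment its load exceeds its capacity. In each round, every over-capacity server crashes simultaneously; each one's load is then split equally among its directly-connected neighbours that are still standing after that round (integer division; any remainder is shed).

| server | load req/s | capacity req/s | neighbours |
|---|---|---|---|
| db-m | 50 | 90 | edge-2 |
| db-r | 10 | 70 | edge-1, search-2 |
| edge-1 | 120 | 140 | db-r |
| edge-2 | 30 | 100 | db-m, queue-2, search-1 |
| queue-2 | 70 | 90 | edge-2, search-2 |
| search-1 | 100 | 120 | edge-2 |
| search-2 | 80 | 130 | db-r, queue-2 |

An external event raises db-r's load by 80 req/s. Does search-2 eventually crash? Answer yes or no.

no

Round 1 — db-r at 90 > 70. db-r crashes.
  db-r sheds 90 req/s to edge-1, search-2: 45 each.
    edge-1: 120+45 = 165 > 140
    search-2: 80+45 = 125 ≤ 130
Round 2 — edge-1 crashes.
  edge-1 sheds 165 req/s: no online neighbours, lost.
No further crashes.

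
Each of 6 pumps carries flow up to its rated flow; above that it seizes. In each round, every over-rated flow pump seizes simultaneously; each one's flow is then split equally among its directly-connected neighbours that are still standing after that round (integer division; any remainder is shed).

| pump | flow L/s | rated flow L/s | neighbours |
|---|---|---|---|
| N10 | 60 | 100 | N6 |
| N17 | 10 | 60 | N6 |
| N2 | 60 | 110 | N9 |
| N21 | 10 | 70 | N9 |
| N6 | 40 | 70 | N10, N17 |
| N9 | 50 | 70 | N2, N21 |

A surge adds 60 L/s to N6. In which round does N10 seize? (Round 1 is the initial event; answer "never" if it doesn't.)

Round 1 — N6 at 100 > 70. N6 seizes.
  N6 sheds 100 L/s to N10, N17: 50 each.
    N10: 60+50 = 110 > 100
    N17: 10+50 = 60 ≤ 60
Round 2 — N10 seizes.
  N10 sheds 110 L/s: no online neighbours, lost.
No further seizures.

2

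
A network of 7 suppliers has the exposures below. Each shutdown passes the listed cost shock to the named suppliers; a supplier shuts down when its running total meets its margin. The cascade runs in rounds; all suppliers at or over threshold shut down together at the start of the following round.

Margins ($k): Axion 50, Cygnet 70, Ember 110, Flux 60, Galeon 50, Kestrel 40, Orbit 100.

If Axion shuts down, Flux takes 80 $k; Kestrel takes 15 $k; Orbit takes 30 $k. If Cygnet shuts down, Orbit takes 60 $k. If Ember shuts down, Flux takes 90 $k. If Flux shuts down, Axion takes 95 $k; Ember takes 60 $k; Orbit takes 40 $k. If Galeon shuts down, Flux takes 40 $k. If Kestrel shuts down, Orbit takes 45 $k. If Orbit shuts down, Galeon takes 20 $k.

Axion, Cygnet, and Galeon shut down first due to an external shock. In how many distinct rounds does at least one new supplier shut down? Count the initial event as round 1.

Round 1 — Axion, Cygnet, Galeon shut down (initial).
  Flux: +80+40 → 120 ≥ 60
  Kestrel: +15 → 15 < 40
  Orbit: +30+60 → 90 < 100
Round 2 — Flux shuts down.
  Ember: +60 → 60 < 110
  Orbit: +40 → 130 ≥ 100
Round 3 — Orbit shuts down.
No further shutdowns.

3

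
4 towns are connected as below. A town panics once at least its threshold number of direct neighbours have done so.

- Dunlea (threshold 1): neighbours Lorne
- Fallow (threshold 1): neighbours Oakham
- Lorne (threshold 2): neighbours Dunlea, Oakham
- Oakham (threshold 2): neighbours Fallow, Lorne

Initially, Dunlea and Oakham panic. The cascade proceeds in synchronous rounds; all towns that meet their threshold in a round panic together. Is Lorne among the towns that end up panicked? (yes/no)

Round 1 — Dunlea, Oakham panic (initial).
Round 2 — checking thresholds:
  Fallow: 1 of 1 neighbours ≥ 1, panics.
  Lorne: 2 of 2 neighbours ≥ 2, panics.
Round 3 — no new panics; cascade stops.

yes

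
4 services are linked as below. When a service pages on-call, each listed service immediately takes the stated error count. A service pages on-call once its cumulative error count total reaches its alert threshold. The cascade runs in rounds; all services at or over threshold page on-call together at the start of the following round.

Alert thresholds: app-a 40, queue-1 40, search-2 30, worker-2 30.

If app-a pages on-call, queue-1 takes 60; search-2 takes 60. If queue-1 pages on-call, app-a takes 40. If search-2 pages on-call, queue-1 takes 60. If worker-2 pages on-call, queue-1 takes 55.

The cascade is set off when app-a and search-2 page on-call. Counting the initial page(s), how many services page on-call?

3

Round 1 — app-a, search-2 page on-call (initial).
  queue-1: +60+60 → 120 ≥ 40
Round 2 — queue-1 pages on-call.
No further pages.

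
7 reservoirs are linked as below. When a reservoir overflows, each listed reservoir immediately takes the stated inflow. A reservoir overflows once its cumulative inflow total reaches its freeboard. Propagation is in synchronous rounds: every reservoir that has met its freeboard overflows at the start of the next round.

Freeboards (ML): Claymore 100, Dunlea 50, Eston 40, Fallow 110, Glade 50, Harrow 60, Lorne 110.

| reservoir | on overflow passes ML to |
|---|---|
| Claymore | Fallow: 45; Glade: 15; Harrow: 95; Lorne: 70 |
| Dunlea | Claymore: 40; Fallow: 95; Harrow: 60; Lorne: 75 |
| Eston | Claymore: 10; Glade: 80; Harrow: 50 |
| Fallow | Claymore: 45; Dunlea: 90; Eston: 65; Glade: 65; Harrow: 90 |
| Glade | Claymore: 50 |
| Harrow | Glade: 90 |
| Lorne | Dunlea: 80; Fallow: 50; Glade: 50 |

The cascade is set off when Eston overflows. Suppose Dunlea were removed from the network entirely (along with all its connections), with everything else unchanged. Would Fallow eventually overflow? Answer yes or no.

With Dunlea removed:
Round 1 — Eston overflows (initial).
  Claymore: +10 → 10 < 100
  Glade: +80 → 80 ≥ 50
  Harrow: +50 → 50 < 60
Round 2 — Glade overflows.
  Claymore: +50 → 60 < 100
No further overflows.

no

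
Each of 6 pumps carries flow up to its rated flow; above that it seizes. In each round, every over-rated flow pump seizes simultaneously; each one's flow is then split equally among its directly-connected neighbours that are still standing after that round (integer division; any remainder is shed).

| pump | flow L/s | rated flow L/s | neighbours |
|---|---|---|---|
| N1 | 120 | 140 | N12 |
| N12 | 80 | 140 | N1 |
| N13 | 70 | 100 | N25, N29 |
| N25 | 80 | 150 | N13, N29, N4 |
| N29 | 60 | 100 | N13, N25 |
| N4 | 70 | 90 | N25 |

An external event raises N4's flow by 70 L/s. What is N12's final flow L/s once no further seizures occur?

80

Round 1 — N4 at 140 > 90. N4 seizes.
  N4 sheds 140 L/s to N25: 140 each.
    N25: 80+140 = 220 > 150
Round 2 — N25 seizes.
  N25 sheds 220 L/s to N13, N29: 110 each.
    N13: 70+110 = 180 > 100
    N29: 60+110 = 170 > 100
Round 3 — N13, N29 seize.
  N13 sheds 180 L/s: no online neighbours, lost.
  N29 sheds 170 L/s: no online neighbours, lost.
No further seizures.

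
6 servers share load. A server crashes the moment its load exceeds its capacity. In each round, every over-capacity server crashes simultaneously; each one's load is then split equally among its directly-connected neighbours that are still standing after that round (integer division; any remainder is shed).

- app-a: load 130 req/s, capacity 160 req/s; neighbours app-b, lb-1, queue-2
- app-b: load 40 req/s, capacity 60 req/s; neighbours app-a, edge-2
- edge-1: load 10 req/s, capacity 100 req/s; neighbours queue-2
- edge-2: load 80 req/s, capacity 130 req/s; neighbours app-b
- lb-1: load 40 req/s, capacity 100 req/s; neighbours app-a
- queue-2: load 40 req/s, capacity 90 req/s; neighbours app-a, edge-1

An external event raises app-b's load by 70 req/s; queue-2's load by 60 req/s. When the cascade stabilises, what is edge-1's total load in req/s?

60

Round 1 — app-b at 110 > 60; queue-2 at 100 > 90. app-b, queue-2 crash.
  app-b sheds 110 req/s to app-a, edge-2: 55 each.
    app-a: 130+55 = 185 > 160
    edge-2: 80+55 = 135 > 130
  queue-2 sheds 100 req/s to app-a, edge-1: 50 each.
    app-a: 185+50 = 235 > 160
    edge-1: 10+50 = 60 ≤ 100
Round 2 — app-a, edge-2 crash.
  app-a sheds 235 req/s to lb-1: 235 each.
    lb-1: 40+235 = 275 > 100
  edge-2 sheds 135 req/s: no online neighbours, lost.
Round 3 — lb-1 crashes.
  lb-1 sheds 275 req/s: no online neighbours, lost.
No further crashes.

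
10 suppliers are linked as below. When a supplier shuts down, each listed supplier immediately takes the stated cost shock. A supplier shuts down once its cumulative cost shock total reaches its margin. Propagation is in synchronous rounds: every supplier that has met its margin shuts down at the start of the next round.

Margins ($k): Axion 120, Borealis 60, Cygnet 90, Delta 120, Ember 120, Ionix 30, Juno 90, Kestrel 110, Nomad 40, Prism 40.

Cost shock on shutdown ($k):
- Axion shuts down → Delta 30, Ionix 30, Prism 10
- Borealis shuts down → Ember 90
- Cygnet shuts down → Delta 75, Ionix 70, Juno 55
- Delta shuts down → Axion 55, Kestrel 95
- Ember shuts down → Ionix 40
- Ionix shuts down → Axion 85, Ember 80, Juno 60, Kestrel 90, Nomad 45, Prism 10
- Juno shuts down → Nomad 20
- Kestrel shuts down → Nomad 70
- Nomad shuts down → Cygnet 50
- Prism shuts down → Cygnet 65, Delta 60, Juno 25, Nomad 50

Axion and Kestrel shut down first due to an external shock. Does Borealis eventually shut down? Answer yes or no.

Round 1 — Axion, Kestrel shut down (initial).
  Delta: +30 → 30 < 120
  Ionix: +30 → 30 ≥ 30
  Nomad: +70 → 70 ≥ 40
  Prism: +10 → 10 < 40
Round 2 — Ionix, Nomad shut down.
  Cygnet: +50 → 50 < 90
  Ember: +80 → 80 < 120
  Juno: +60 → 60 < 90
  Prism: +10 → 20 < 40
No further shutdowns.

no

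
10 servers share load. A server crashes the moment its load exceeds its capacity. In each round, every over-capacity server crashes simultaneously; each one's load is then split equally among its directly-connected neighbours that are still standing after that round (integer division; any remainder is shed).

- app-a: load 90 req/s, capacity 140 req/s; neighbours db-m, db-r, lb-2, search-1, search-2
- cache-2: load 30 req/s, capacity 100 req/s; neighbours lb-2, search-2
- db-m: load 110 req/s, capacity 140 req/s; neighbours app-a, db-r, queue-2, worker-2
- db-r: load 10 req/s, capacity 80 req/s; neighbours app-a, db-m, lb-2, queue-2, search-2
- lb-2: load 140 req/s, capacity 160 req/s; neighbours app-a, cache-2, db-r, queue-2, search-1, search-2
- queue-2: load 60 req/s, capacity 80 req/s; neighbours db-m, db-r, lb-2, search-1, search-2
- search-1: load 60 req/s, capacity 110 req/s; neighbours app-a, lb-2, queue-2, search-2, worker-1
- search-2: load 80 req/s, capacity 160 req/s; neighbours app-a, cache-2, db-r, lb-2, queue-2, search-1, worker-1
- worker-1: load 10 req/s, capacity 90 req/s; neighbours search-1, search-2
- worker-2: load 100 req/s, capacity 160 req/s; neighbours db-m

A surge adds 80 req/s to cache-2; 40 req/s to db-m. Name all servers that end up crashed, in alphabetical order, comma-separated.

Round 1 — cache-2 at 110 > 100; db-m at 150 > 140. cache-2, db-m crash.
  cache-2 sheds 110 req/s to lb-2, search-2: 55 each.
    lb-2: 140+55 = 195 > 160
    search-2: 80+55 = 135 ≤ 160
  db-m sheds 150 req/s to app-a, db-r, queue-2, worker-2: 37 each (2 lost).
    app-a: 90+37 = 127 ≤ 140
    db-r: 10+37 = 47 ≤ 80
    queue-2: 60+37 = 97 > 80
    worker-2: 100+37 = 137 ≤ 160
Round 2 — lb-2, queue-2 crash.
  lb-2 sheds 195 req/s to app-a, db-r, search-1, search-2: 48 each (3 lost).
    app-a: 127+48 = 175 > 140
    db-r: 47+48 = 95 > 80
    search-1: 60+48 = 108 ≤ 110
    search-2: 135+48 = 183 > 160
  queue-2 sheds 97 req/s to db-r, search-1, search-2: 32 each (1 lost).
    db-r: 95+32 = 127 > 80
    search-1: 108+32 = 140 > 110
    search-2: 183+32 = 215 > 160
Round 3 — app-a, db-r, search-1, search-2 crash.
  app-a sheds 175 req/s: no online neighbours, lost.
  db-r sheds 127 req/s: no online neighbours, lost.
  search-1 sheds 140 req/s to worker-1: 140 each.
    worker-1: 10+140 = 150 > 90
  search-2 sheds 215 req/s to worker-1: 215 each.
    worker-1: 150+215 = 365 > 90
Round 4 — worker-1 crashes.
  worker-1 sheds 365 req/s: no online neighbours, lost.
No further crashes.

app-a, cache-2, db-m, db-r, lb-2, queue-2, search-1, search-2, worker-1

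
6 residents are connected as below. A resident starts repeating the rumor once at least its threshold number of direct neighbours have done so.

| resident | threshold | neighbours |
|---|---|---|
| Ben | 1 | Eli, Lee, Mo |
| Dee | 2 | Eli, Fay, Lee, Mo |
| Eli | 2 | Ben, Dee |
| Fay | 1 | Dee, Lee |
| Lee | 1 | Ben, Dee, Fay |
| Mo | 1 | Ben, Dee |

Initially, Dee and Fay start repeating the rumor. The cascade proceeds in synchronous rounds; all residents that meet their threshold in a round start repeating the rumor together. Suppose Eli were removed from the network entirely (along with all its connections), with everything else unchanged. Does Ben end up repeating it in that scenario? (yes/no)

yes

With Eli removed:
Round 1 — Dee, Fay start repeating the rumor (initial).
Round 2 — checking thresholds:
  Lee: 2 of 3 neighbours ≥ 1, starts repeating the rumor.
  Mo: 1 of 2 neighbours ≥ 1, starts repeating the rumor.
Round 3 — checking thresholds:
  Ben: 2 of 2 neighbours ≥ 1, starts repeating the rumor.
Round 4 — no new spreads; cascade stops.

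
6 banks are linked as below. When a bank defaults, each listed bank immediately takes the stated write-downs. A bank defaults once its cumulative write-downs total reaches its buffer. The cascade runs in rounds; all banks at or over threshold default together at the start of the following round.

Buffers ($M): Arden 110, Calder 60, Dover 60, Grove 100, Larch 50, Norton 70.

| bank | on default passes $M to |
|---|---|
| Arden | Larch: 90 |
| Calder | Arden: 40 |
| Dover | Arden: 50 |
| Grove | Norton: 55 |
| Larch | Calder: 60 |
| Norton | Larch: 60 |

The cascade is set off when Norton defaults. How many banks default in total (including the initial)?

Round 1 — Norton defaults (initial).
  Larch: +60 → 60 ≥ 50
Round 2 — Larch defaults.
  Calder: +60 → 60 ≥ 60
Round 3 — Calder defaults.
  Arden: +40 → 40 < 110
No further defaults.

3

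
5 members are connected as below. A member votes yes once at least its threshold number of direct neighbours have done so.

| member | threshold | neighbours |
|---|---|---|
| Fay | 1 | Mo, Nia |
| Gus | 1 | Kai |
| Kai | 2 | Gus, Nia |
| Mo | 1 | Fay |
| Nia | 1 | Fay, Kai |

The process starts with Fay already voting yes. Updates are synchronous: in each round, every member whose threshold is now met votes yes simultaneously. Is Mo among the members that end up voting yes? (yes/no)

yes

Round 1 — Fay votes yes (initial).
Round 2 — checking thresholds:
  Mo: 1 of 1 neighbours ≥ 1, votes yes.
  Nia: 1 of 2 neighbours ≥ 1, votes yes.
Round 3 — no new yes votes; cascade stops.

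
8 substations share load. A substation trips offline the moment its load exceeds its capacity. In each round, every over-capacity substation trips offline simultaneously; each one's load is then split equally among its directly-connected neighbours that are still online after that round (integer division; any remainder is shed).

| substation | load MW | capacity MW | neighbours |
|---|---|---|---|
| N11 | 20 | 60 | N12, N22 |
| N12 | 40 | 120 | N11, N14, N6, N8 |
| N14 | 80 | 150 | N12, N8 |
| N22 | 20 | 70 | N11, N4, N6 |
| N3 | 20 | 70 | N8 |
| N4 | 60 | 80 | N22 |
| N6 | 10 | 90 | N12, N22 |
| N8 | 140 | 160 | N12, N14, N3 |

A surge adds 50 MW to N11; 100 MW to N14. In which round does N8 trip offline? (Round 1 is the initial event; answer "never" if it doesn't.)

2

Round 1 — N11 at 70 > 60; N14 at 180 > 150. N11, N14 trip offline.
  N11 sheds 70 MW to N12, N22: 35 each.
    N12: 40+35 = 75 ≤ 120
    N22: 20+35 = 55 ≤ 70
  N14 sheds 180 MW to N12, N8: 90 each.
    N12: 75+90 = 165 > 120
    N8: 140+90 = 230 > 160
Round 2 — N12, N8 trip offline.
  N12 sheds 165 MW to N6: 165 each.
    N6: 10+165 = 175 > 90
  N8 sheds 230 MW to N3: 230 each.
    N3: 20+230 = 250 > 70
Round 3 — N3, N6 trip offline.
  N3 sheds 250 MW: no online neighbours, lost.
  N6 sheds 175 MW to N22: 175 each.
    N22: 55+175 = 230 > 70
Round 4 — N22 trips offline.
  N22 sheds 230 MW to N4: 230 each.
    N4: 60+230 = 290 > 80
Round 5 — N4 trips offline.
  N4 sheds 290 MW: no online neighbours, lost.
No further trips.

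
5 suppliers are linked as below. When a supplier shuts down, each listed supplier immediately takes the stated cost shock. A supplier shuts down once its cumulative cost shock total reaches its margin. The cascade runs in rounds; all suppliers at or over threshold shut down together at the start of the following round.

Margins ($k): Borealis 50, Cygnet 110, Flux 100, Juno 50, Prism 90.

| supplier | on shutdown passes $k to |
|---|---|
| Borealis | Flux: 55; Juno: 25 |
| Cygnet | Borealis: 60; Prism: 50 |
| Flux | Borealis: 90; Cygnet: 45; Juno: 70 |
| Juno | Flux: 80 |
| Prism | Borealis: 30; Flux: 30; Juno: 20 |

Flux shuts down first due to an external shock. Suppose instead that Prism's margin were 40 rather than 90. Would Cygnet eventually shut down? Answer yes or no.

With Prism's margin at 40:
Round 1 — Flux shuts down (initial).
  Borealis: +90 → 90 ≥ 50
  Cygnet: +45 → 45 < 110
  Juno: +70 → 70 ≥ 50
Round 2 — Borealis, Juno shut down.
No further shutdowns.

no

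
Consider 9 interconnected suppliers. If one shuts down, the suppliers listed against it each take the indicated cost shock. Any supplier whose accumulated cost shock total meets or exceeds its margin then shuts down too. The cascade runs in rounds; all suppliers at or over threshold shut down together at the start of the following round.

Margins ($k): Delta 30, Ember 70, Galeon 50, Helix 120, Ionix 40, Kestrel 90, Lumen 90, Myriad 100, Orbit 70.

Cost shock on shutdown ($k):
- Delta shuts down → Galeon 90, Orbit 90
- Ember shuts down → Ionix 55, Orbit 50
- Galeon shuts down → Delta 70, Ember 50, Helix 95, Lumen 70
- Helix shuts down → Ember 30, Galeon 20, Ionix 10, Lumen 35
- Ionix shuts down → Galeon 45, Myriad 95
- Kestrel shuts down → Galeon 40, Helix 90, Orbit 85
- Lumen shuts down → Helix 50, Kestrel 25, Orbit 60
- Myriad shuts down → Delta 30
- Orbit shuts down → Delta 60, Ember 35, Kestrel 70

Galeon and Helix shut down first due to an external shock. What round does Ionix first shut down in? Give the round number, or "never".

3

Round 1 — Galeon, Helix shut down (initial).
  Delta: +70 → 70 ≥ 30
  Ember: +50+30 → 80 ≥ 70
  Ionix: +10 → 10 < 40
  Lumen: +70+35 → 105 ≥ 90
Round 2 — Delta, Ember, Lumen shut down.
  Ionix: +55 → 65 ≥ 40
  Kestrel: +25 → 25 < 90
  Orbit: +90+50+60 → 200 ≥ 70
Round 3 — Ionix, Orbit shut down.
  Kestrel: +70 → 95 ≥ 90
  Myriad: +95 → 95 < 100
Round 4 — Kestrel shuts down.
No further shutdowns.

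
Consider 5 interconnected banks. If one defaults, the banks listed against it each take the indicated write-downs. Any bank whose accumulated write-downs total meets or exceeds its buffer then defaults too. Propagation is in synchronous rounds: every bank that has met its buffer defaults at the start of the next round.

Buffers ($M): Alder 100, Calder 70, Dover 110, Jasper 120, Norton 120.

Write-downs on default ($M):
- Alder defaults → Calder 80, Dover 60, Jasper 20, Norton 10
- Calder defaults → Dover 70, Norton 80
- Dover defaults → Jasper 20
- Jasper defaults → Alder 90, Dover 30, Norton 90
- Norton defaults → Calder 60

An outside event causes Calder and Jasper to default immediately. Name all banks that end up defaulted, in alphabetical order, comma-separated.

Round 1 — Calder, Jasper default (initial).
  Alder: +90 → 90 < 100
  Dover: +70+30 → 100 < 110
  Norton: +80+90 → 170 ≥ 120
Round 2 — Norton defaults.
No further defaults.

Calder, Jasper, Norton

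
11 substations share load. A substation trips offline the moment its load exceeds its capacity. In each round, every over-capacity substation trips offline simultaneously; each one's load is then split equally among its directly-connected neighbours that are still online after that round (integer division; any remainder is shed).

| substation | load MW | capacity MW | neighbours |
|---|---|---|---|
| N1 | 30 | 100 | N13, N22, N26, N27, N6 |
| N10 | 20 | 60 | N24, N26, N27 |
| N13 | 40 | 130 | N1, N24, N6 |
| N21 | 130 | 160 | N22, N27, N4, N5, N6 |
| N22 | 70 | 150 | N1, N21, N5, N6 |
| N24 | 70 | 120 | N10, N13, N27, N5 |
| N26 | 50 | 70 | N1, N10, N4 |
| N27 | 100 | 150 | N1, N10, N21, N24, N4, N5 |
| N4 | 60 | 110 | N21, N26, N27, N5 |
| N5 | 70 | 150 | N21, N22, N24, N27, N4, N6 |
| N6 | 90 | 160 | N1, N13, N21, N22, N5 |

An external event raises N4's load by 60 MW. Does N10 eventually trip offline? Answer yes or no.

Round 1 — N4 at 120 > 110. N4 trips offline.
  N4 sheds 120 MW to N21, N26, N27, N5: 30 each.
    N21: 130+30 = 160 ≤ 160
    N26: 50+30 = 80 > 70
    N27: 100+30 = 130 ≤ 150
    N5: 70+30 = 100 ≤ 150
Round 2 — N26 trips offline.
  N26 sheds 80 MW to N1, N10: 40 each.
    N1: 30+40 = 70 ≤ 100
    N10: 20+40 = 60 ≤ 60
No further trips.

no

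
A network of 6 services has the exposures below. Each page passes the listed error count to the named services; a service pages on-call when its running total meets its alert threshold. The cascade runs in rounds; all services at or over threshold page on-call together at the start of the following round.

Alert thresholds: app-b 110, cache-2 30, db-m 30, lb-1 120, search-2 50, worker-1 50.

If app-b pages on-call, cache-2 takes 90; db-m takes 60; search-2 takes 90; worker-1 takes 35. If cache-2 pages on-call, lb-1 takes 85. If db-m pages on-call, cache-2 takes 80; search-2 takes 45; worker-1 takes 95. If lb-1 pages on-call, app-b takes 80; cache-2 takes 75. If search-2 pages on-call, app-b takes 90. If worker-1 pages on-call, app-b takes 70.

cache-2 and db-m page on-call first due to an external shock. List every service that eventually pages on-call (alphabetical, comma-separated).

Round 1 — cache-2, db-m page on-call (initial).
  lb-1: +85 → 85 < 120
  search-2: +45 → 45 < 50
  worker-1: +95 → 95 ≥ 50
Round 2 — worker-1 pages on-call.
  app-b: +70 → 70 < 110
No further pages.

cache-2, db-m, worker-1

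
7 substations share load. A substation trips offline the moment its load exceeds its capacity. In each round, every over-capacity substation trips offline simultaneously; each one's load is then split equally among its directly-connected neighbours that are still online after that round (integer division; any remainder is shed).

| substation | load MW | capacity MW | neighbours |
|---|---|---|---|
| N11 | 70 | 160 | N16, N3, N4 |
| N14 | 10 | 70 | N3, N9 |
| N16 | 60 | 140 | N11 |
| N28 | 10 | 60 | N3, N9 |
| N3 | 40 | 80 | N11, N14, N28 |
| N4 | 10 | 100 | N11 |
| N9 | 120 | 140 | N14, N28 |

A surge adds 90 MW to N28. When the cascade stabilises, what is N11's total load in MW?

115

Round 1 — N28 at 100 > 60. N28 trips offline.
  N28 sheds 100 MW to N3, N9: 50 each.
    N3: 40+50 = 90 > 80
    N9: 120+50 = 170 > 140
Round 2 — N3, N9 trip offline.
  N3 sheds 90 MW to N11, N14: 45 each.
    N11: 70+45 = 115 ≤ 160
    N14: 10+45 = 55 ≤ 70
  N9 sheds 170 MW to N14: 170 each.
    N14: 55+170 = 225 > 70
Round 3 — N14 trips offline.
  N14 sheds 225 MW: no online neighbours, lost.
No further trips.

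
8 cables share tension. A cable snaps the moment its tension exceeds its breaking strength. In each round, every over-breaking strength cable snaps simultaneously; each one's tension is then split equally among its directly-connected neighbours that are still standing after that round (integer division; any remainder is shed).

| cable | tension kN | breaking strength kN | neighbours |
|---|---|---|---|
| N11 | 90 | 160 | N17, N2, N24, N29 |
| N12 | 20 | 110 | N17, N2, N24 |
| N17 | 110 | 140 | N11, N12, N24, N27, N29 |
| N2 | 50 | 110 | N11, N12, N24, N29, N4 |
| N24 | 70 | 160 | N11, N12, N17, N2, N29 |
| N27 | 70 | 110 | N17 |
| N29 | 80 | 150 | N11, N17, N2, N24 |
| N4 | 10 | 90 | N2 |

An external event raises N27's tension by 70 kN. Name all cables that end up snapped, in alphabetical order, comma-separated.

N17, N27

Round 1 — N27 at 140 > 110. N27 snaps.
  N27 sheds 140 kN to N17: 140 each.
    N17: 110+140 = 250 > 140
Round 2 — N17 snaps.
  N17 sheds 250 kN to N11, N12, N24, N29: 62 each (2 lost).
    N11: 90+62 = 152 ≤ 160
    N12: 20+62 = 82 ≤ 110
    N24: 70+62 = 132 ≤ 160
    N29: 80+62 = 142 ≤ 150
No further breaks.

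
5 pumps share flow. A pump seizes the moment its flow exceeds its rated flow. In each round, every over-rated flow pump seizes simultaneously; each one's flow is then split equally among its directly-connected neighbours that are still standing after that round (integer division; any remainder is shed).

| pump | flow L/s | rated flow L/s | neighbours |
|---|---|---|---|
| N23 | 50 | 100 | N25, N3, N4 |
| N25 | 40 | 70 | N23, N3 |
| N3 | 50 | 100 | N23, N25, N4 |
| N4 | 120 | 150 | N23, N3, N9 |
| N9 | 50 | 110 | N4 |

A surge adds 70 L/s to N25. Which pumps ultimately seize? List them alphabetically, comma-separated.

N23, N25, N3, N4, N9

Round 1 — N25 at 110 > 70. N25 seizes.
  N25 sheds 110 L/s to N23, N3: 55 each.
    N23: 50+55 = 105 > 100
    N3: 50+55 = 105 > 100
Round 2 — N23, N3 seize.
  N23 sheds 105 L/s to N4: 105 each.
    N4: 120+105 = 225 > 150
  N3 sheds 105 L/s to N4: 105 each.
    N4: 225+105 = 330 > 150
Round 3 — N4 seizes.
  N4 sheds 330 L/s to N9: 330 each.
    N9: 50+330 = 380 > 110
Round 4 — N9 seizes.
  N9 sheds 380 L/s: no online neighbours, lost.
No further seizures.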